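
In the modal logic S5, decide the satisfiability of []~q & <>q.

Unsatisfiable (every branch closes)

1. []~q & <>q, u
2. []~q, u
3. <>q, u
4. ~q, u
5. q, v
6. ~q, v
Accessibility: uRu, uRv, vRu, vRv
Branch closes: q and ~q both at v.
All branches of the tableau close; one closing branch shown above.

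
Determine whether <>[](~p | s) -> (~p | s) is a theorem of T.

Tableau for the negation ~(<>[](~p | s) -> (~p | s)):
1. ~(<>[](~p | s) -> (~p | s)), w0
2. <>[](~p | s), w0
3. ~(~p | s), w0
4. p, w0
5. ~s, w0
6. [](~p | s), w1
7. ~p | s, w1
8. s, w1
Accessibility: w0Rw0, w0Rw1, w1Rw1
The negation has an open branch (countermodel exists).

No, not valid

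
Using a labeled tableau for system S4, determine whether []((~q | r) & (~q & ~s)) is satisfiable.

1. []((~q | r) & (~q & ~s)), w0
2. (~q | r) & (~q & ~s), w0
3. ~q | r, w0
4. ~q & ~s, w0
5. ~q, w0
6. ~s, w0
7. r, w0
Accessibility: w0Rw0

Yes, satisfiable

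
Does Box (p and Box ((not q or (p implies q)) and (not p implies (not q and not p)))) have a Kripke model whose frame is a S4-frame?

Satisfiable

1. Box (p and Box ((not q or (p implies q)) and (not p implies (not q and not p)))), u
2. p and Box ((not q or (p implies q)) and (not p implies (not q and not p))), u
3. p, u
4. Box ((not q or (p implies q)) and (not p implies (not q and not p))), u
5. (not q or (p implies q)) and (not p implies (not q and not p)), u
6. not q or (p implies q), u
7. not p implies (not q and not p), u
8. p implies q, u
9. q, u
Accessibility: uRu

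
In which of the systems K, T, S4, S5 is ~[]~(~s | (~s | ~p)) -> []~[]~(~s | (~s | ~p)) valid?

S5

S5-tableau for the negation ~(~[]~(~s | (~s | ~p)) -> []~[]~(~s | (~s | ~p))):
1. ~(~[]~(~s | (~s | ~p)) -> []~[]~(~s | (~s | ~p))), u
2. ~[]~(~s | (~s | ~p)), u
3. ~[]~[]~(~s | (~s | ~p)), u
4. ~s | (~s | ~p), v
5. ~s | ~p, v
6. ~p, v
7. []~(~s | (~s | ~p)), w
8. ~(~s | (~s | ~p)), u
9. s, u
10. ~(~s | ~p), u
11. p, u
12. ~(~s | (~s | ~p)), v
13. s, v
14. ~(~s | ~p), v
15. p, v
Accessibility: uRu, uRv, uRw, vRu, vRv, vRw, wRu, wRv, wRw
Branch closes: p and ~p both at v.
Every branch closes (one shown): valid in S5.
S4-tableau for the negation ~(~[]~(~s | (~s | ~p)) -> []~[]~(~s | (~s | ~p))):
1. ~(~[]~(~s | (~s | ~p)) -> []~[]~(~s | (~s | ~p))), u
2. ~[]~(~s | (~s | ~p)), u
3. ~[]~[]~(~s | (~s | ~p)), u
4. ~s | (~s | ~p), v
5. ~s | ~p, v
6. ~p, v
7. []~(~s | (~s | ~p)), w
8. ~(~s | (~s | ~p)), w
9. s, w
10. ~(~s | ~p), w
11. p, w
Accessibility: uRu, uRv, uRw, vRv, wRw
Complete open branch: countermodel on an S4-frame, so not valid in S4, nor in K, T (the same frame is also a K-frame and a T-frame).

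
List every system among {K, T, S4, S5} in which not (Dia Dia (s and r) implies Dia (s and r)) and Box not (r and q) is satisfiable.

K, T

T-tableau for the formula:
1. not (Dia Dia (s and r) implies Dia (s and r)) and Box not (r and q), 0
2. not (Dia Dia (s and r) implies Dia (s and r)), 0   [and-rule on 1]
3. Box not (r and q), 0   [and-rule on 1]
4. Dia Dia (s and r), 0   [neg-implies-rule on 2]
5. not Dia (s and r), 0   [neg-implies-rule on 2]
6. not (r and q), 0   [Box-rule on 3 via 0R0]
7. not (s and r), 0   [neg-Dia-rule on 5 via 0R0]
8. not q, 0   [neg-and-rule on 6 (branches; this branch)]
9. not r, 0   [neg-and-rule on 7 (branches; this branch)]
10. Dia (s and r), 1   [Dia-rule on 4: fresh world 1, 0R1]
11. not (r and q), 1   [Box-rule on 3 via 0R1]
12. not (s and r), 1   [neg-Dia-rule on 5 via 0R1]
13. not q, 1   [neg-and-rule on 11 (branches; this branch)]
14. not r, 1   [neg-and-rule on 12 (branches; this branch)]
15. s and r, 2   [Dia-rule on 10: fresh world 2, 1R2]
16. s, 2   [and-rule on 15]
17. r, 2   [and-rule on 15]
Accessibility: 0R0, 0R1, 1R1, 1R2, 2R2
Complete open branch: satisfiable in T, hence also in K (this T-model is also a K-model).
S4-tableau for the formula:
1. not (Dia Dia (s and r) implies Dia (s and r)) and Box not (r and q), 0
2. not (Dia Dia (s and r) implies Dia (s and r)), 0   [and-rule on 1]
3. Box not (r and q), 0   [and-rule on 1]
4. Dia Dia (s and r), 0   [neg-implies-rule on 2]
5. not Dia (s and r), 0   [neg-implies-rule on 2]
6. not (r and q), 0   [Box-rule on 3 via 0R0]
7. not (s and r), 0   [neg-Dia-rule on 5 via 0R0]
8. not q, 0   [neg-and-rule on 6 (branches; this branch)]
9. not r, 0   [neg-and-rule on 7 (branches; this branch)]
10. Dia (s and r), 1   [Dia-rule on 4: fresh world 1, 0R1]
11. not (r and q), 1   [Box-rule on 3 via 0R1]
12. not (s and r), 1   [neg-Dia-rule on 5 via 0R1]
13. not q, 1   [neg-and-rule on 11 (branches; this branch)]
14. not r, 1   [neg-and-rule on 12 (branches; this branch)]
15. s and r, 2   [Dia-rule on 10: fresh world 2, 1R2]
16. s, 2   [and-rule on 15]
17. r, 2   [and-rule on 15]
18. not (r and q), 2   [Box-rule on 3 via 0R2]
19. not (s and r), 2   [neg-Dia-rule on 5 via 0R2]
20. not q, 2   [neg-and-rule on 18 (branches; this branch)]
21. not r, 2   [neg-and-rule on 19 (branches; this branch)]
Accessibility: 0R0, 0R1, 0R2, 1R1, 1R2, 2R2
Branch closes: r and not r both at 2.
Every branch closes (one shown): unsatisfiable in S4, hence also in S5 (every S5-frame is an S4-frame).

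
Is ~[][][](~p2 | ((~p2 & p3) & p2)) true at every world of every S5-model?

Tableau for the negation [][][](~p2 | ((~p2 & p3) & p2)):
1. [][][](~p2 | ((~p2 & p3) & p2)), 0
2. [][](~p2 | ((~p2 & p3) & p2)), 0   [[]-rule on 1 via 0R0]
3. [](~p2 | ((~p2 & p3) & p2)), 0   [[]-rule on 2 via 0R0]
4. ~p2 | ((~p2 & p3) & p2), 0   [[]-rule on 3 via 0R0]
5. ~p2, 0   [|-rule on 4 (branches; this branch)]
Accessibility: 0R0
The negation has an open branch (countermodel exists).

Invalid (countermodel exists)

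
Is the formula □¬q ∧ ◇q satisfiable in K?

1. □¬q ∧ ◇q, 0
2. □¬q, 0
3. ◇q, 0
4. q, 1
5. ¬q, 1
Accessibility: 0R1
Branch closes: q and ¬q both at 1.
Every branch closes; the branch above is one of them.

No, unsatisfiable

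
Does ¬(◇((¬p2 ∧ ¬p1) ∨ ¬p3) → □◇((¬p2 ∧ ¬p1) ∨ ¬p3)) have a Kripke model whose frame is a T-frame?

1. ¬(◇((¬p2 ∧ ¬p1) ∨ ¬p3) → □◇((¬p2 ∧ ¬p1) ∨ ¬p3)), 0
2. ◇((¬p2 ∧ ¬p1) ∨ ¬p3), 0
3. ¬□◇((¬p2 ∧ ¬p1) ∨ ¬p3), 0
4. (¬p2 ∧ ¬p1) ∨ ¬p3, 1
5. ¬p3, 1
6. ¬◇((¬p2 ∧ ¬p1) ∨ ¬p3), 2
7. ¬((¬p2 ∧ ¬p1) ∨ ¬p3), 2
8. ¬(¬p2 ∧ ¬p1), 2
9. p3, 2
10. p1, 2
Accessibility: 0R0, 0R1, 0R2, 1R1, 2R2

Satisfiable (open branch found)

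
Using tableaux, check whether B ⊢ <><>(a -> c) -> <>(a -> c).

Tableau for the negation ~(<><>(a -> c) -> <>(a -> c)):
1. ~(<><>(a -> c) -> <>(a -> c)), u
2. <><>(a -> c), u   [~->-rule on 1]
3. ~<>(a -> c), u   [~->-rule on 1]
4. ~(a -> c), u   [~<>-rule on 3 via uRu]
5. a, u   [~->-rule on 4]
6. ~c, u   [~->-rule on 4]
7. <>(a -> c), v   [<>-rule on 2: fresh world v, uRv]
8. ~(a -> c), v   [~<>-rule on 3 via uRv]
9. a, v   [~->-rule on 8]
10. ~c, v   [~->-rule on 8]
11. a -> c, w   [<>-rule on 7: fresh world w, vRw]
12. c, w   [->-rule on 11 (branches; this branch)]
Accessibility: uRu, uRv, vRu, vRv, vRw, wRv, wRw
The negation has an open branch (countermodel exists).

Invalid (countermodel exists)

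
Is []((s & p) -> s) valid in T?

Yes, valid

Tableau for the negation ~[]((s & p) -> s):
1. ~[]((s & p) -> s), 0
2. ~((s & p) -> s), 1
3. s & p, 1
4. ~s, 1
5. s, 1
6. p, 1
Accessibility: 0R0, 0R1, 1R1
Branch closes: s and ~s both at 1.
All branches of the negation close; one closing branch shown above.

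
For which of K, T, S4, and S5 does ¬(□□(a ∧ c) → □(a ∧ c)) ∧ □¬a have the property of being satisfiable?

K-tableau for the formula:
1. ¬(□□(a ∧ c) → □(a ∧ c)) ∧ □¬a, 0
2. ¬(□□(a ∧ c) → □(a ∧ c)), 0
3. □¬a, 0
4. □□(a ∧ c), 0
5. ¬□(a ∧ c), 0
6. ¬(a ∧ c), 1
7. ¬a, 1
8. □(a ∧ c), 1
9. ¬c, 1
Accessibility: 0R1
Complete open branch: satisfiable in K.
T-tableau for the formula:
1. ¬(□□(a ∧ c) → □(a ∧ c)) ∧ □¬a, 0
2. ¬(□□(a ∧ c) → □(a ∧ c)), 0
3. □¬a, 0
4. □□(a ∧ c), 0
5. ¬□(a ∧ c), 0
6. ¬a, 0
7. □(a ∧ c), 0
8. a ∧ c, 0
9. a, 0
10. c, 0
Accessibility: 0R0
Branch closes: a and ¬a both at 0.
Every branch closes (one shown): unsatisfiable in T, hence also in S4, S5 (every S4/S5-frame is a T-frame).

K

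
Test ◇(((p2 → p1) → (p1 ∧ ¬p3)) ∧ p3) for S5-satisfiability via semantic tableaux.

Satisfiable

1. ◇(((p2 → p1) → (p1 ∧ ¬p3)) ∧ p3), 0
2. ((p2 → p1) → (p1 ∧ ¬p3)) ∧ p3, 1
3. (p2 → p1) → (p1 ∧ ¬p3), 1
4. p3, 1
5. ¬(p2 → p1), 1
6. p2, 1
7. ¬p1, 1
Accessibility: 0R0, 0R1, 1R0, 1R1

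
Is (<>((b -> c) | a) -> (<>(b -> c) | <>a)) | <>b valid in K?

Valid

Tableau for the negation ~((<>((b -> c) | a) -> (<>(b -> c) | <>a)) | <>b):
1. ~((<>((b -> c) | a) -> (<>(b -> c) | <>a)) | <>b), u
2. ~(<>((b -> c) | a) -> (<>(b -> c) | <>a)), u
3. ~<>b, u
4. <>((b -> c) | a), u
5. ~(<>(b -> c) | <>a), u
6. ~<>(b -> c), u
7. ~<>a, u
8. (b -> c) | a, v
9. ~b, v
10. ~(b -> c), v
11. b, v
12. ~c, v
Accessibility: uRv
Branch closes: b and ~b both at v.
Every branch of the negation's tableau closes; the branch above is one of them.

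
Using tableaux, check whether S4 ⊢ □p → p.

Valid in S4

Tableau for the negation ¬(□p → p):
1. ¬(□p → p), 0
2. □p, 0
3. ¬p, 0
4. p, 0
Accessibility: 0R0
Branch closes: p and ¬p both at 0.
Every branch of the negation's tableau closes; the branch above is one of them.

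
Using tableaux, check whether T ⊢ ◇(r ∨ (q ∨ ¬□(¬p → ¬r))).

Invalid (countermodel exists)

Tableau for the negation ¬◇(r ∨ (q ∨ ¬□(¬p → ¬r))):
1. ¬◇(r ∨ (q ∨ ¬□(¬p → ¬r))), w0
2. ¬(r ∨ (q ∨ ¬□(¬p → ¬r))), w0   [¬◇-rule on 1 via w0Rw0]
3. ¬r, w0   [¬∨-rule on 2]
4. ¬(q ∨ ¬□(¬p → ¬r)), w0   [¬∨-rule on 2]
5. ¬q, w0   [¬∨-rule on 4]
6. □(¬p → ¬r), w0   [¬∨-rule on 4]
7. ¬p → ¬r, w0   [□-rule on 6 via w0Rw0]
Accessibility: w0Rw0
The negation has an open branch (countermodel exists).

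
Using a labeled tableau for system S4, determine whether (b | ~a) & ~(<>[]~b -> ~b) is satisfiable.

Satisfiable

1. (b | ~a) & ~(<>[]~b -> ~b), u
2. b | ~a, u   [&-rule on 1]
3. ~(<>[]~b -> ~b), u   [&-rule on 1]
4. <>[]~b, u   [~->-rule on 3]
5. b, u   [~->-rule on 3]
6. ~a, u   [|-rule on 2 (branches; this branch)]
7. []~b, v   [<>-rule on 4: fresh world v, uRv]
8. ~b, v   [[]-rule on 7 via vRv]
Accessibility: uRu, uRv, vRv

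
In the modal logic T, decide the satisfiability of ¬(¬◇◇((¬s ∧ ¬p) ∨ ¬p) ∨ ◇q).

1. ¬(¬◇◇((¬s ∧ ¬p) ∨ ¬p) ∨ ◇q), 0
2. ◇◇((¬s ∧ ¬p) ∨ ¬p), 0
3. ¬◇q, 0
4. ¬q, 0
5. ◇((¬s ∧ ¬p) ∨ ¬p), 1
6. ¬q, 1
7. (¬s ∧ ¬p) ∨ ¬p, 2
8. ¬p, 2
Accessibility: 0R0, 0R1, 1R1, 1R2, 2R2

Satisfiable (open branch found)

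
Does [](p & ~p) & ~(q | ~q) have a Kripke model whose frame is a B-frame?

1. [](p & ~p) & ~(q | ~q), w0
2. [](p & ~p), w0   [&-rule on 1]
3. ~(q | ~q), w0   [&-rule on 1]
4. ~q, w0   [~|-rule on 3]
5. q, w0   [~|-rule on 3]
Accessibility: w0Rw0
Branch closes: q and ~q both at w0.
(One branch shown.) All branches close.

Unsatisfiable (every branch closes)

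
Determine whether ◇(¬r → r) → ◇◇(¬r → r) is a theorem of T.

Tableau for the negation ¬(◇(¬r → r) → ◇◇(¬r → r)):
1. ¬(◇(¬r → r) → ◇◇(¬r → r)), 0
2. ◇(¬r → r), 0
3. ¬◇◇(¬r → r), 0
4. ¬◇(¬r → r), 0
5. ¬(¬r → r), 0
6. ¬r, 0
7. ¬r → r, 1
8. ¬◇(¬r → r), 1
9. ¬(¬r → r), 1
10. ¬r, 1
11. r, 1
Accessibility: 0R0, 0R1, 1R1
Branch closes: r and ¬r both at 1.
All branches of the negation close; one closing branch shown above.

Yes, valid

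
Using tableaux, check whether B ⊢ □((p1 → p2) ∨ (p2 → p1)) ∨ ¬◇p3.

Valid

Tableau for the negation ¬(□((p1 → p2) ∨ (p2 → p1)) ∨ ¬◇p3):
1. ¬(□((p1 → p2) ∨ (p2 → p1)) ∨ ¬◇p3), w0
2. ¬□((p1 → p2) ∨ (p2 → p1)), w0
3. ◇p3, w0
4. ¬((p1 → p2) ∨ (p2 → p1)), w1
5. ¬(p1 → p2), w1
6. ¬(p2 → p1), w1
7. p1, w1
8. ¬p2, w1
9. p2, w1
10. ¬p1, w1
Accessibility: w0Rw0, w0Rw1, w1Rw0, w1Rw1
Branch closes: p2 and ¬p2 both at w1.
All branches of the negation close; one closing branch shown above.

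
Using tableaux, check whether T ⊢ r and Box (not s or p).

Tableau for the negation not (r and Box (not s or p)):
1. not (r and Box (not s or p)), w0
2. not Box (not s or p), w0
3. not (not s or p), w1
4. s, w1
5. not p, w1
Accessibility: w0Rw0, w0Rw1, w1Rw1
The negation has an open branch (countermodel exists).

Invalid (countermodel exists)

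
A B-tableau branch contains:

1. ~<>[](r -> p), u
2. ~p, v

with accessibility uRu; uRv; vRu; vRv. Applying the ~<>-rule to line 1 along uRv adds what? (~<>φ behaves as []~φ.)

~[](r -> p), v

~<>φ behaves as []~φ: propagate the negated body to each accessible world.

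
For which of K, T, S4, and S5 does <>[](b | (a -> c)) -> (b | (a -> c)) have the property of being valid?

S4-tableau for the negation ~(<>[](b | (a -> c)) -> (b | (a -> c))):
1. ~(<>[](b | (a -> c)) -> (b | (a -> c))), u
2. <>[](b | (a -> c)), u
3. ~(b | (a -> c)), u
4. ~b, u
5. ~(a -> c), u
6. a, u
7. ~c, u
8. [](b | (a -> c)), v
9. b | (a -> c), v
10. a -> c, v
11. c, v
Accessibility: uRu, uRv, vRv
Complete open branch: countermodel on an S4-frame, so not valid in S4, nor in K, T (the same frame is also a K-frame and a T-frame).
S5-tableau for the negation ~(<>[](b | (a -> c)) -> (b | (a -> c))):
1. ~(<>[](b | (a -> c)) -> (b | (a -> c))), u
2. <>[](b | (a -> c)), u
3. ~(b | (a -> c)), u
4. ~b, u
5. ~(a -> c), u
6. a, u
7. ~c, u
8. [](b | (a -> c)), v
9. b | (a -> c), u
10. b | (a -> c), v
11. a -> c, u
12. a -> c, v
13. c, u
Accessibility: uRu, uRv, vRu, vRv
Branch closes: c and ~c both at u.
Every branch closes (one shown): valid in S5.

S5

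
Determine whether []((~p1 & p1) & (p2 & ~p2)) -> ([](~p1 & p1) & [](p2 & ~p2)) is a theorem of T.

Tableau for the negation ~([]((~p1 & p1) & (p2 & ~p2)) -> ([](~p1 & p1) & [](p2 & ~p2))):
1. ~([]((~p1 & p1) & (p2 & ~p2)) -> ([](~p1 & p1) & [](p2 & ~p2))), 0
2. []((~p1 & p1) & (p2 & ~p2)), 0   [~->-rule on 1]
3. ~([](~p1 & p1) & [](p2 & ~p2)), 0   [~->-rule on 1]
4. (~p1 & p1) & (p2 & ~p2), 0   [[]-rule on 2 via 0R0]
5. ~p1 & p1, 0   [&-rule on 4]
6. p2 & ~p2, 0   [&-rule on 4]
7. ~p1, 0   [&-rule on 5]
8. p1, 0   [&-rule on 5]
Accessibility: 0R0
Branch closes: p1 and ~p1 both at 0.
All branches of the negation close; one closing branch shown above.

Valid in T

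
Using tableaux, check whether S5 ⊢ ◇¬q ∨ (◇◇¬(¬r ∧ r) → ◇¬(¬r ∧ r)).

Valid

Tableau for the negation ¬(◇¬q ∨ (◇◇¬(¬r ∧ r) → ◇¬(¬r ∧ r))):
1. ¬(◇¬q ∨ (◇◇¬(¬r ∧ r) → ◇¬(¬r ∧ r))), u
2. ¬◇¬q, u
3. ¬(◇◇¬(¬r ∧ r) → ◇¬(¬r ∧ r)), u
4. ◇◇¬(¬r ∧ r), u
5. ¬◇¬(¬r ∧ r), u
6. q, u
7. ¬r ∧ r, u
8. ¬r, u
9. r, u
Accessibility: uRu
Branch closes: r and ¬r both at u.
All branches of the negation close; one closing branch shown above.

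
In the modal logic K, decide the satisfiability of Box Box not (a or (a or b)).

1. Box Box not (a or (a or b)), u

Satisfiable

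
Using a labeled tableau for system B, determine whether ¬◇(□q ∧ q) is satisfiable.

Satisfiable

1. ¬◇(□q ∧ q), w0
2. ¬(□q ∧ q), w0
3. ¬q, w0
Accessibility: w0Rw0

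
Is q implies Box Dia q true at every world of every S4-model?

Tableau for the negation not (q implies Box Dia q):
1. not (q implies Box Dia q), w0
2. q, w0
3. not Box Dia q, w0
4. not Dia q, w1
5. not q, w1
Accessibility: w0Rw0, w0Rw1, w1Rw1
The negation has an open branch (countermodel exists).

Invalid (countermodel exists)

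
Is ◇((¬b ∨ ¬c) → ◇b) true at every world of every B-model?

Tableau for the negation ¬◇((¬b ∨ ¬c) → ◇b):
1. ¬◇((¬b ∨ ¬c) → ◇b), 0
2. ¬((¬b ∨ ¬c) → ◇b), 0
3. ¬b ∨ ¬c, 0
4. ¬◇b, 0
5. ¬b, 0
6. ¬c, 0
Accessibility: 0R0
The negation has an open branch (countermodel exists).

Not valid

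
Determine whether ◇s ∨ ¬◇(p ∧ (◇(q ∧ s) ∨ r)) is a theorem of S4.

Invalid (countermodel exists)

Tableau for the negation ¬(◇s ∨ ¬◇(p ∧ (◇(q ∧ s) ∨ r))):
1. ¬(◇s ∨ ¬◇(p ∧ (◇(q ∧ s) ∨ r))), u
2. ¬◇s, u   [¬∨-rule on 1]
3. ◇(p ∧ (◇(q ∧ s) ∨ r)), u   [¬∨-rule on 1]
4. ¬s, u   [¬◇-rule on 2 via uRu]
5. p ∧ (◇(q ∧ s) ∨ r), v   [◇-rule on 3: fresh world v, uRv]
6. p, v   [∧-rule on 5]
7. ◇(q ∧ s) ∨ r, v   [∧-rule on 5]
8. ¬s, v   [¬◇-rule on 2 via uRv]
9. r, v   [∨-rule on 7 (branches; this branch)]
Accessibility: uRu, uRv, vRv
The negation has an open branch (countermodel exists).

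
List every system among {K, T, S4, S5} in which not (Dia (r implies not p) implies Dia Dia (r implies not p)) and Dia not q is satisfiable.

K

K-tableau for the formula:
1. not (Dia (r implies not p) implies Dia Dia (r implies not p)) and Dia not q, 0
2. not (Dia (r implies not p) implies Dia Dia (r implies not p)), 0
3. Dia not q, 0
4. Dia (r implies not p), 0
5. not Dia Dia (r implies not p), 0
6. not q, 1
7. not Dia (r implies not p), 1
8. r implies not p, 2
9. not Dia (r implies not p), 2
10. not p, 2
Accessibility: 0R1, 0R2
Complete open branch: satisfiable in K.
T-tableau for the formula:
1. not (Dia (r implies not p) implies Dia Dia (r implies not p)) and Dia not q, 0
2. not (Dia (r implies not p) implies Dia Dia (r implies not p)), 0
3. Dia not q, 0
4. Dia (r implies not p), 0
5. not Dia Dia (r implies not p), 0
6. not Dia (r implies not p), 0
7. not (r implies not p), 0
8. r, 0
9. p, 0
10. not q, 1
11. not Dia (r implies not p), 1
12. not (r implies not p), 1
13. r, 1
14. p, 1
15. r implies not p, 2
16. not Dia (r implies not p), 2
17. not (r implies not p), 2
18. r, 2
19. p, 2
20. not p, 2
Accessibility: 0R0, 0R1, 0R2, 1R1, 2R2
Branch closes: p and not p both at 2.
Every branch closes (one shown): unsatisfiable in T, hence also in S4, S5 (every S4/S5-frame is a T-frame).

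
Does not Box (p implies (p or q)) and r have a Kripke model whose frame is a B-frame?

1. not Box (p implies (p or q)) and r, u
2. not Box (p implies (p or q)), u
3. r, u
4. not (p implies (p or q)), v
5. p, v
6. not (p or q), v
7. not p, v
8. not q, v
Accessibility: uRu, uRv, vRu, vRv
Branch closes: p and not p both at v.
(One branch shown.) All branches close.

No, unsatisfiable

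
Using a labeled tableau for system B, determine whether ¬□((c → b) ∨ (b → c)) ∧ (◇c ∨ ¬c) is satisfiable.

No, unsatisfiable

1. ¬□((c → b) ∨ (b → c)) ∧ (◇c ∨ ¬c), u
2. ¬□((c → b) ∨ (b → c)), u
3. ◇c ∨ ¬c, u
4. ¬c, u
5. ¬((c → b) ∨ (b → c)), v
6. ¬(c → b), v
7. ¬(b → c), v
8. c, v
9. ¬b, v
10. b, v
11. ¬c, v
Accessibility: uRu, uRv, vRu, vRv
Branch closes: b and ¬b both at v.
Every branch closes; the branch above is one of them.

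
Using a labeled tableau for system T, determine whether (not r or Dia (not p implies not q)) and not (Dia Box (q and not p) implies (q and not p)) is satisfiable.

Yes, satisfiable

1. (not r or Dia (not p implies not q)) and not (Dia Box (q and not p) implies (q and not p)), w0
2. not r or Dia (not p implies not q), w0
3. not (Dia Box (q and not p) implies (q and not p)), w0
4. Dia Box (q and not p), w0
5. not (q and not p), w0
6. Dia (not p implies not q), w0
7. p, w0
8. Box (q and not p), w1
9. q and not p, w1
10. q, w1
11. not p, w1
12. not p implies not q, w2
13. not q, w2
Accessibility: w0Rw0, w0Rw1, w0Rw2, w1Rw1, w2Rw2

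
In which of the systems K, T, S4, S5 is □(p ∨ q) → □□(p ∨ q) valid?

S4, S5

S4-tableau for the negation ¬(□(p ∨ q) → □□(p ∨ q)):
1. ¬(□(p ∨ q) → □□(p ∨ q)), 0
2. □(p ∨ q), 0   [¬→-rule on 1]
3. ¬□□(p ∨ q), 0   [¬→-rule on 1]
4. p ∨ q, 0   [□-rule on 2 via 0R0]
5. q, 0   [∨-rule on 4 (branches; this branch)]
6. ¬□(p ∨ q), 1   [¬□-rule on 3: fresh world 1, 0R1]
7. p ∨ q, 1   [□-rule on 2 via 0R1]
8. q, 1   [∨-rule on 7 (branches; this branch)]
9. ¬(p ∨ q), 2   [¬□-rule on 6: fresh world 2, 1R2]
10. ¬p, 2   [¬∨-rule on 9]
11. ¬q, 2   [¬∨-rule on 9]
12. p ∨ q, 2   [□-rule on 2 via 0R2]
13. q, 2   [∨-rule on 12 (branches; this branch)]
Accessibility: 0R0, 0R1, 0R2, 1R1, 1R2, 2R2
Branch closes: q and ¬q both at 2.
Every branch closes (one shown): valid in S4, hence also in S5 (every theorem of S4 is a theorem of S5).
T-tableau for the negation ¬(□(p ∨ q) → □□(p ∨ q)):
1. ¬(□(p ∨ q) → □□(p ∨ q)), 0
2. □(p ∨ q), 0   [¬→-rule on 1]
3. ¬□□(p ∨ q), 0   [¬→-rule on 1]
4. p ∨ q, 0   [□-rule on 2 via 0R0]
5. q, 0   [∨-rule on 4 (branches; this branch)]
6. ¬□(p ∨ q), 1   [¬□-rule on 3: fresh world 1, 0R1]
7. p ∨ q, 1   [□-rule on 2 via 0R1]
8. q, 1   [∨-rule on 7 (branches; this branch)]
9. ¬(p ∨ q), 2   [¬□-rule on 6: fresh world 2, 1R2]
10. ¬p, 2   [¬∨-rule on 9]
11. ¬q, 2   [¬∨-rule on 9]
Accessibility: 0R0, 0R1, 1R1, 1R2, 2R2
Complete open branch: countermodel on a T-frame, so not valid in T, nor in K (the same frame is also a K-frame).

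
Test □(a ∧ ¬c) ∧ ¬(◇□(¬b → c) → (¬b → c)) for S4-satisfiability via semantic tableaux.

1. □(a ∧ ¬c) ∧ ¬(◇□(¬b → c) → (¬b → c)), w0
2. □(a ∧ ¬c), w0   [∧-rule on 1]
3. ¬(◇□(¬b → c) → (¬b → c)), w0   [∧-rule on 1]
4. ◇□(¬b → c), w0   [¬→-rule on 3]
5. ¬(¬b → c), w0   [¬→-rule on 3]
6. ¬b, w0   [¬→-rule on 5]
7. ¬c, w0   [¬→-rule on 5]
8. a ∧ ¬c, w0   [□-rule on 2 via w0Rw0]
9. a, w0   [∧-rule on 8]
10. □(¬b → c), w1   [◇-rule on 4: fresh world w1, w0Rw1]
11. a ∧ ¬c, w1   [□-rule on 2 via w0Rw1]
12. a, w1   [∧-rule on 11]
13. ¬c, w1   [∧-rule on 11]
14. ¬b → c, w1   [□-rule on 10 via w1Rw1]
15. b, w1   [→-rule on 14 (branches; this branch)]
Accessibility: w0Rw0, w0Rw1, w1Rw1

Yes, satisfiable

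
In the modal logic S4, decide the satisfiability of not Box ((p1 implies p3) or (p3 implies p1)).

1. not Box ((p1 implies p3) or (p3 implies p1)), u
2. not ((p1 implies p3) or (p3 implies p1)), v   [neg-Box-rule on 1: fresh world v, uRv]
3. not (p1 implies p3), v   [neg-or-rule on 2]
4. not (p3 implies p1), v   [neg-or-rule on 2]
5. p1, v   [neg-implies-rule on 3]
6. not p3, v   [neg-implies-rule on 3]
7. p3, v   [neg-implies-rule on 4]
8. not p1, v   [neg-implies-rule on 4]
Accessibility: uRu, uRv, vRv
Branch closes: p3 and not p3 both at v.
(One branch shown.) All branches close.

No, unsatisfiable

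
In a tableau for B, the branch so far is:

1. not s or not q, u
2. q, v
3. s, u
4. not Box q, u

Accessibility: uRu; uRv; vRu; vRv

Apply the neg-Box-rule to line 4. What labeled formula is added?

a fresh world w with uRw, and not q at w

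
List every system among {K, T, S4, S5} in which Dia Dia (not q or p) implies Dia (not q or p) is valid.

T-tableau for the negation not (Dia Dia (not q or p) implies Dia (not q or p)):
1. not (Dia Dia (not q or p) implies Dia (not q or p)), 0
2. Dia Dia (not q or p), 0   [neg-implies-rule on 1]
3. not Dia (not q or p), 0   [neg-implies-rule on 1]
4. not (not q or p), 0   [neg-Dia-rule on 3 via 0R0]
5. q, 0   [neg-or-rule on 4]
6. not p, 0   [neg-or-rule on 4]
7. Dia (not q or p), 1   [Dia-rule on 2: fresh world 1, 0R1]
8. not (not q or p), 1   [neg-Dia-rule on 3 via 0R1]
9. q, 1   [neg-or-rule on 8]
10. not p, 1   [neg-or-rule on 8]
11. not q or p, 2   [Dia-rule on 7: fresh world 2, 1R2]
12. p, 2   [or-rule on 11 (branches; this branch)]
Accessibility: 0R0, 0R1, 1R1, 1R2, 2R2
Complete open branch: countermodel on a T-frame, so not valid in T, nor in K (the same frame is also a K-frame).
S4-tableau for the negation not (Dia Dia (not q or p) implies Dia (not q or p)):
1. not (Dia Dia (not q or p) implies Dia (not q or p)), 0
2. Dia Dia (not q or p), 0   [neg-implies-rule on 1]
3. not Dia (not q or p), 0   [neg-implies-rule on 1]
4. not (not q or p), 0   [neg-Dia-rule on 3 via 0R0]
5. q, 0   [neg-or-rule on 4]
6. not p, 0   [neg-or-rule on 4]
7. Dia (not q or p), 1   [Dia-rule on 2: fresh world 1, 0R1]
8. not (not q or p), 1   [neg-Dia-rule on 3 via 0R1]
9. q, 1   [neg-or-rule on 8]
10. not p, 1   [neg-or-rule on 8]
11. not q or p, 2   [Dia-rule on 7: fresh world 2, 1R2]
12. not (not q or p), 2   [neg-Dia-rule on 3 via 0R2]
13. q, 2   [neg-or-rule on 12]
14. not p, 2   [neg-or-rule on 12]
15. p, 2   [or-rule on 11 (branches; this branch)]
Accessibility: 0R0, 0R1, 0R2, 1R1, 1R2, 2R2
Branch closes: p and not p both at 2.
Every branch closes (one shown): valid in S4, hence also in S5 (every theorem of S4 is a theorem of S5).

S4, S5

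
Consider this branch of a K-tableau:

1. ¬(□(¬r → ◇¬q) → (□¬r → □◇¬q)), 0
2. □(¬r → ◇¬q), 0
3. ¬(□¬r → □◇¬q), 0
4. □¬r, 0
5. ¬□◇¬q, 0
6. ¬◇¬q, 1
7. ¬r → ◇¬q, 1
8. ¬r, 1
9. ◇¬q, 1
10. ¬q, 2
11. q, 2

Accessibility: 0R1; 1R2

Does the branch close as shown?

Yes, closed

Both q and ¬q appear at 2.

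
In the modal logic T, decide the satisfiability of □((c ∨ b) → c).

Yes, satisfiable

1. □((c ∨ b) → c), w0
2. (c ∨ b) → c, w0   [□-rule on 1 via w0Rw0]
3. c, w0   [→-rule on 2 (branches; this branch)]
Accessibility: w0Rw0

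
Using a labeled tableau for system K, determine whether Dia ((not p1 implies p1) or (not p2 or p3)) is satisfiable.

1. Dia ((not p1 implies p1) or (not p2 or p3)), w0
2. (not p1 implies p1) or (not p2 or p3), w1   [Dia-rule on 1: fresh world w1, w0Rw1]
3. not p2 or p3, w1   [or-rule on 2 (branches; this branch)]
4. p3, w1   [or-rule on 3 (branches; this branch)]
Accessibility: w0Rw1

Yes, satisfiable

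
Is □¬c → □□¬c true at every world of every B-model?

No, not valid

Tableau for the negation ¬(□¬c → □□¬c):
1. ¬(□¬c → □□¬c), 0
2. □¬c, 0
3. ¬□□¬c, 0
4. ¬c, 0
5. ¬□¬c, 1
6. ¬c, 1
7. c, 2
Accessibility: 0R0, 0R1, 1R0, 1R1, 1R2, 2R1, 2R2
The negation has an open branch (countermodel exists).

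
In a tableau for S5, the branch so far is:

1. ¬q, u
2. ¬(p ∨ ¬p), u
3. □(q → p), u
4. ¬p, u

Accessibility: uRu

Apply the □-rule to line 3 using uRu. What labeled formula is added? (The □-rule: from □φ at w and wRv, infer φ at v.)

q → p, u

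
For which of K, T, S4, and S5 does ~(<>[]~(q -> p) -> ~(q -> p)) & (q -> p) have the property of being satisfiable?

S4-tableau for the formula:
1. ~(<>[]~(q -> p) -> ~(q -> p)) & (q -> p), u
2. ~(<>[]~(q -> p) -> ~(q -> p)), u   [&-rule on 1]
3. q -> p, u   [&-rule on 1]
4. <>[]~(q -> p), u   [~->-rule on 2]
5. p, u   [->-rule on 3 (branches; this branch)]
6. []~(q -> p), v   [<>-rule on 4: fresh world v, uRv]
7. ~(q -> p), v   [[]-rule on 6 via vRv]
8. q, v   [~->-rule on 7]
9. ~p, v   [~->-rule on 7]
Accessibility: uRu, uRv, vRv
Complete open branch: satisfiable in S4, hence also in K, T (this S4-model is also a K-model and a T-model).
S5-tableau for the formula:
1. ~(<>[]~(q -> p) -> ~(q -> p)) & (q -> p), u
2. ~(<>[]~(q -> p) -> ~(q -> p)), u   [&-rule on 1]
3. q -> p, u   [&-rule on 1]
4. <>[]~(q -> p), u   [~->-rule on 2]
5. p, u   [->-rule on 3 (branches; this branch)]
6. []~(q -> p), v   [<>-rule on 4: fresh world v, uRv]
7. ~(q -> p), u   [[]-rule on 6 via vRu]
8. q, u   [~->-rule on 7]
9. ~p, u   [~->-rule on 7]
Accessibility: uRu, uRv, vRu, vRv
Branch closes: p and ~p both at u.
Every branch closes (one shown): unsatisfiable in S5.

K, T, S4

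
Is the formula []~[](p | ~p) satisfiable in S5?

Unsatisfiable

1. []~[](p | ~p), 0
2. ~[](p | ~p), 0
3. ~(p | ~p), 1
4. ~p, 1
5. p, 1
Accessibility: 0R0, 0R1, 1R0, 1R1
Branch closes: p and ~p both at 1.
Every branch closes; the branch above is one of them.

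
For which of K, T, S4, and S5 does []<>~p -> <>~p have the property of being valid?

T, S4, S5

T-tableau for the negation ~([]<>~p -> <>~p):
1. ~([]<>~p -> <>~p), u
2. []<>~p, u
3. ~<>~p, u
4. <>~p, u
5. p, u
6. ~p, v
7. <>~p, v
8. p, v
Accessibility: uRu, uRv, vRv
Branch closes: p and ~p both at v.
Every branch closes (one shown): valid in T, hence also in S4, S5 (every theorem of T is a theorem of S4 and S5).
K-tableau for the negation ~([]<>~p -> <>~p):
1. ~([]<>~p -> <>~p), u
2. []<>~p, u
3. ~<>~p, u
Complete open branch: countermodel on a K-frame, so not valid in K.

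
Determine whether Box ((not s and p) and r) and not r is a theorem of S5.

No, not valid

Tableau for the negation not (Box ((not s and p) and r) and not r):
1. not (Box ((not s and p) and r) and not r), w0
2. r, w0
Accessibility: w0Rw0
The negation has an open branch (countermodel exists).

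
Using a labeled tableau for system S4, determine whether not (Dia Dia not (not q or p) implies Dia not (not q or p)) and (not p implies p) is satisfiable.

Unsatisfiable (every branch closes)

1. not (Dia Dia not (not q or p) implies Dia not (not q or p)) and (not p implies p), u
2. not (Dia Dia not (not q or p) implies Dia not (not q or p)), u   [and-rule on 1]
3. not p implies p, u   [and-rule on 1]
4. Dia Dia not (not q or p), u   [neg-implies-rule on 2]
5. not Dia not (not q or p), u   [neg-implies-rule on 2]
6. not q or p, u   [neg-Dia-rule on 5 via uRu]
7. p, u   [implies-rule on 3 (branches; this branch)]
8. Dia not (not q or p), v   [Dia-rule on 4: fresh world v, uRv]
9. not q or p, v   [neg-Dia-rule on 5 via uRv]
10. p, v   [or-rule on 9 (branches; this branch)]
11. not (not q or p), w   [Dia-rule on 8: fresh world w, vRw]
12. q, w   [neg-or-rule on 11]
13. not p, w   [neg-or-rule on 11]
14. not q or p, w   [neg-Dia-rule on 5 via uRw]
15. p, w   [or-rule on 14 (branches; this branch)]
Accessibility: uRu, uRv, uRw, vRv, vRw, wRw
Branch closes: p and not p both at w.
All branches of the tableau close; one closing branch shown above.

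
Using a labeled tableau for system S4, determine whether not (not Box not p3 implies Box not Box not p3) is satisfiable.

1. not (not Box not p3 implies Box not Box not p3), u
2. not Box not p3, u   [neg-implies-rule on 1]
3. not Box not Box not p3, u   [neg-implies-rule on 1]
4. p3, v   [neg-Box-rule on 2: fresh world v, uRv]
5. Box not p3, w   [neg-Box-rule on 3: fresh world w, uRw]
6. not p3, w   [Box-rule on 5 via wRw]
Accessibility: uRu, uRv, uRw, vRv, wRw

Satisfiable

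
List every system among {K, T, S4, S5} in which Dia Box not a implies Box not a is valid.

S5-tableau for the negation not (Dia Box not a implies Box not a):
1. not (Dia Box not a implies Box not a), 0
2. Dia Box not a, 0
3. not Box not a, 0
4. Box not a, 1
5. not a, 0
6. not a, 1
7. a, 2
8. not a, 2
Accessibility: 0R0, 0R1, 0R2, 1R0, 1R1, 1R2, 2R0, 2R1, 2R2
Branch closes: a and not a both at 2.
Every branch closes (one shown): valid in S5.
S4-tableau for the negation not (Dia Box not a implies Box not a):
1. not (Dia Box not a implies Box not a), 0
2. Dia Box not a, 0
3. not Box not a, 0
4. Box not a, 1
5. not a, 1
6. a, 2
Accessibility: 0R0, 0R1, 0R2, 1R1, 2R2
Complete open branch: countermodel on an S4-frame, so not valid in S4, nor in K, T (the same frame is also a K-frame and a T-frame).

S5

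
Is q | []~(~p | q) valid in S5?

Tableau for the negation ~(q | []~(~p | q)):
1. ~(q | []~(~p | q)), u
2. ~q, u
3. ~[]~(~p | q), u
4. ~p | q, v
5. q, v
Accessibility: uRu, uRv, vRu, vRv
The negation has an open branch (countermodel exists).

No, not valid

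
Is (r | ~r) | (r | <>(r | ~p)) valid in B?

Valid in B

Tableau for the negation ~((r | ~r) | (r | <>(r | ~p))):
1. ~((r | ~r) | (r | <>(r | ~p))), w0
2. ~(r | ~r), w0   [~|-rule on 1]
3. ~(r | <>(r | ~p)), w0   [~|-rule on 1]
4. ~r, w0   [~|-rule on 2]
5. r, w0   [~|-rule on 2]
Accessibility: w0Rw0
Branch closes: r and ~r both at w0.
All branches of the negation close; one closing branch shown above.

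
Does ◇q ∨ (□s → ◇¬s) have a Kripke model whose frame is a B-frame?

1. ◇q ∨ (□s → ◇¬s), 0
2. □s → ◇¬s, 0
3. ◇¬s, 0
4. ¬s, 1
Accessibility: 0R0, 0R1, 1R0, 1R1

Satisfiable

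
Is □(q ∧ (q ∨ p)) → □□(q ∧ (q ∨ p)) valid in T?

Tableau for the negation ¬(□(q ∧ (q ∨ p)) → □□(q ∧ (q ∨ p))):
1. ¬(□(q ∧ (q ∨ p)) → □□(q ∧ (q ∨ p))), 0
2. □(q ∧ (q ∨ p)), 0   [¬→-rule on 1]
3. ¬□□(q ∧ (q ∨ p)), 0   [¬→-rule on 1]
4. q ∧ (q ∨ p), 0   [□-rule on 2 via 0R0]
5. q, 0   [∧-rule on 4]
6. q ∨ p, 0   [∧-rule on 4]
7. p, 0   [∨-rule on 6 (branches; this branch)]
8. ¬□(q ∧ (q ∨ p)), 1   [¬□-rule on 3: fresh world 1, 0R1]
9. q ∧ (q ∨ p), 1   [□-rule on 2 via 0R1]
10. q, 1   [∧-rule on 9]
11. q ∨ p, 1   [∧-rule on 9]
12. p, 1   [∨-rule on 11 (branches; this branch)]
13. ¬(q ∧ (q ∨ p)), 2   [¬□-rule on 8: fresh world 2, 1R2]
14. ¬(q ∨ p), 2   [¬∧-rule on 13 (branches; this branch)]
15. ¬q, 2   [¬∨-rule on 14]
16. ¬p, 2   [¬∨-rule on 14]
Accessibility: 0R0, 0R1, 1R1, 1R2, 2R2
The negation has an open branch (countermodel exists).

No, not valid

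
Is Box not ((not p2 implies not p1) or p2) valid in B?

Invalid (countermodel exists)

Tableau for the negation not Box not ((not p2 implies not p1) or p2):
1. not Box not ((not p2 implies not p1) or p2), u
2. (not p2 implies not p1) or p2, v
3. p2, v
Accessibility: uRu, uRv, vRu, vRv
The negation has an open branch (countermodel exists).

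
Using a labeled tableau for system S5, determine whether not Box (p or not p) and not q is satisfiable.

1. not Box (p or not p) and not q, w0
2. not Box (p or not p), w0   [and-rule on 1]
3. not q, w0   [and-rule on 1]
4. not (p or not p), w1   [neg-Box-rule on 2: fresh world w1, w0Rw1]
5. not p, w1   [neg-or-rule on 4]
6. p, w1   [neg-or-rule on 4]
Accessibility: w0Rw0, w0Rw1, w1Rw0, w1Rw1
Branch closes: p and not p both at w1.
Every branch closes; the branch above is one of them.

No, unsatisfiable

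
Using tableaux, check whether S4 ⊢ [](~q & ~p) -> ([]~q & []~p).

Tableau for the negation ~([](~q & ~p) -> ([]~q & []~p)):
1. ~([](~q & ~p) -> ([]~q & []~p)), 0
2. [](~q & ~p), 0
3. ~([]~q & []~p), 0
4. ~q & ~p, 0
5. ~q, 0
6. ~p, 0
7. ~[]~p, 0
8. p, 1
9. ~q & ~p, 1
10. ~q, 1
11. ~p, 1
Accessibility: 0R0, 0R1, 1R1
Branch closes: p and ~p both at 1.
All branches of the negation close; one closing branch shown above.

Valid in S4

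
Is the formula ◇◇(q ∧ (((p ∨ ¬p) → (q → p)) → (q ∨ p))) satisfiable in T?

Yes, satisfiable

1. ◇◇(q ∧ (((p ∨ ¬p) → (q → p)) → (q ∨ p))), 0
2. ◇(q ∧ (((p ∨ ¬p) → (q → p)) → (q ∨ p))), 1   [◇-rule on 1: fresh world 1, 0R1]
3. q ∧ (((p ∨ ¬p) → (q → p)) → (q ∨ p)), 2   [◇-rule on 2: fresh world 2, 1R2]
4. q, 2   [∧-rule on 3]
5. ((p ∨ ¬p) → (q → p)) → (q ∨ p), 2   [∧-rule on 3]
6. q ∨ p, 2   [→-rule on 5 (branches; this branch)]
7. p, 2   [∨-rule on 6 (branches; this branch)]
Accessibility: 0R0, 0R1, 1R1, 1R2, 2R2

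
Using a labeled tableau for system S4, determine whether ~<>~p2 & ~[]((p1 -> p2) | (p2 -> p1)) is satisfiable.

No, unsatisfiable

1. ~<>~p2 & ~[]((p1 -> p2) | (p2 -> p1)), u
2. ~<>~p2, u
3. ~[]((p1 -> p2) | (p2 -> p1)), u
4. p2, u
5. ~((p1 -> p2) | (p2 -> p1)), v
6. ~(p1 -> p2), v
7. ~(p2 -> p1), v
8. p1, v
9. ~p2, v
10. p2, v
11. ~p1, v
Accessibility: uRu, uRv, vRv
Branch closes: p2 and ~p2 both at v.
Every branch closes; the branch above is one of them.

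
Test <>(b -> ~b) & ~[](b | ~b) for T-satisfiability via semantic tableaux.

No, unsatisfiable

1. <>(b -> ~b) & ~[](b | ~b), u
2. <>(b -> ~b), u   [&-rule on 1]
3. ~[](b | ~b), u   [&-rule on 1]
4. b -> ~b, v   [<>-rule on 2: fresh world v, uRv]
5. ~b, v   [->-rule on 4 (branches; this branch)]
6. ~(b | ~b), w   [~[]-rule on 3: fresh world w, uRw]
7. ~b, w   [~|-rule on 6]
8. b, w   [~|-rule on 6]
Accessibility: uRu, uRv, uRw, vRv, wRw
Branch closes: b and ~b both at w.
All branches of the tableau close; one closing branch shown above.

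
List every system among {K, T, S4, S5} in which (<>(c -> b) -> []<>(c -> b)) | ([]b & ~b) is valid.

S5

S5-tableau for the negation ~((<>(c -> b) -> []<>(c -> b)) | ([]b & ~b)):
1. ~((<>(c -> b) -> []<>(c -> b)) | ([]b & ~b)), w0
2. ~(<>(c -> b) -> []<>(c -> b)), w0   [~|-rule on 1]
3. ~([]b & ~b), w0   [~|-rule on 1]
4. <>(c -> b), w0   [~->-rule on 2]
5. ~[]<>(c -> b), w0   [~->-rule on 2]
6. ~[]b, w0   [~&-rule on 3 (branches; this branch)]
7. c -> b, w1   [<>-rule on 4: fresh world w1, w0Rw1]
8. b, w1   [->-rule on 7 (branches; this branch)]
9. ~<>(c -> b), w2   [~[]-rule on 5: fresh world w2, w0Rw2]
10. ~(c -> b), w0   [~<>-rule on 9 via w2Rw0]
11. c, w0   [~->-rule on 10]
12. ~b, w0   [~->-rule on 10]
13. ~(c -> b), w1   [~<>-rule on 9 via w2Rw1]
14. c, w1   [~->-rule on 13]
15. ~b, w1   [~->-rule on 13]
Accessibility: w0Rw0, w0Rw1, w0Rw2, w1Rw0, w1Rw1, w1Rw2, w2Rw0, w2Rw1, w2Rw2
Branch closes: b and ~b both at w1.
Every branch closes (one shown): valid in S5.
S4-tableau for the negation ~((<>(c -> b) -> []<>(c -> b)) | ([]b & ~b)):
1. ~((<>(c -> b) -> []<>(c -> b)) | ([]b & ~b)), w0
2. ~(<>(c -> b) -> []<>(c -> b)), w0   [~|-rule on 1]
3. ~([]b & ~b), w0   [~|-rule on 1]
4. <>(c -> b), w0   [~->-rule on 2]
5. ~[]<>(c -> b), w0   [~->-rule on 2]
6. b, w0   [~&-rule on 3 (branches; this branch)]
7. c -> b, w1   [<>-rule on 4: fresh world w1, w0Rw1]
8. b, w1   [->-rule on 7 (branches; this branch)]
9. ~<>(c -> b), w2   [~[]-rule on 5: fresh world w2, w0Rw2]
10. ~(c -> b), w2   [~<>-rule on 9 via w2Rw2]
11. c, w2   [~->-rule on 10]
12. ~b, w2   [~->-rule on 10]
Accessibility: w0Rw0, w0Rw1, w0Rw2, w1Rw1, w2Rw2
Complete open branch: countermodel on an S4-frame, so not valid in S4, nor in K, T (the same frame is also a K-frame and a T-frame).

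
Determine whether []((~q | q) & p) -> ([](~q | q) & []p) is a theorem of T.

Valid in T

Tableau for the negation ~([]((~q | q) & p) -> ([](~q | q) & []p)):
1. ~([]((~q | q) & p) -> ([](~q | q) & []p)), 0
2. []((~q | q) & p), 0
3. ~([](~q | q) & []p), 0
4. (~q | q) & p, 0
5. ~q | q, 0
6. p, 0
7. ~[]p, 0
8. q, 0
9. ~p, 1
10. (~q | q) & p, 1
11. ~q | q, 1
12. p, 1
Accessibility: 0R0, 0R1, 1R1
Branch closes: p and ~p both at 1.
Every branch of the negation's tableau closes; the branch above is one of them.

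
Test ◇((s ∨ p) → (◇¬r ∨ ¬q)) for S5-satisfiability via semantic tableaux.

1. ◇((s ∨ p) → (◇¬r ∨ ¬q)), u
2. (s ∨ p) → (◇¬r ∨ ¬q), v   [◇-rule on 1: fresh world v, uRv]
3. ◇¬r ∨ ¬q, v   [→-rule on 2 (branches; this branch)]
4. ¬q, v   [∨-rule on 3 (branches; this branch)]
Accessibility: uRu, uRv, vRu, vRv

Satisfiable (open branch found)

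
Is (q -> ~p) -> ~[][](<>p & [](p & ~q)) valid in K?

Invalid (countermodel exists)

Tableau for the negation ~((q -> ~p) -> ~[][](<>p & [](p & ~q))):
1. ~((q -> ~p) -> ~[][](<>p & [](p & ~q))), u
2. q -> ~p, u
3. [][](<>p & [](p & ~q)), u
4. ~p, u
The negation has an open branch (countermodel exists).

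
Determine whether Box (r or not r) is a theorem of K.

Yes, valid

Tableau for the negation not Box (r or not r):
1. not Box (r or not r), w0
2. not (r or not r), w1
3. not r, w1
4. r, w1
Accessibility: w0Rw1
Branch closes: r and not r both at w1.
Every branch of the negation's tableau closes; the branch above is one of them.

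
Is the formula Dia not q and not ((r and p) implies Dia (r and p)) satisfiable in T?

1. Dia not q and not ((r and p) implies Dia (r and p)), u
2. Dia not q, u
3. not ((r and p) implies Dia (r and p)), u
4. r and p, u
5. not Dia (r and p), u
6. r, u
7. p, u
8. not (r and p), u
9. not p, u
Accessibility: uRu
Branch closes: p and not p both at u.
Every branch closes; the branch above is one of them.

Unsatisfiable (every branch closes)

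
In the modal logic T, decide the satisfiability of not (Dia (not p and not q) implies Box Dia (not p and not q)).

1. not (Dia (not p and not q) implies Box Dia (not p and not q)), 0
2. Dia (not p and not q), 0   [neg-implies-rule on 1]
3. not Box Dia (not p and not q), 0   [neg-implies-rule on 1]
4. not p and not q, 1   [Dia-rule on 2: fresh world 1, 0R1]
5. not p, 1   [and-rule on 4]
6. not q, 1   [and-rule on 4]
7. not Dia (not p and not q), 2   [neg-Box-rule on 3: fresh world 2, 0R2]
8. not (not p and not q), 2   [neg-Dia-rule on 7 via 2R2]
9. q, 2   [neg-and-rule on 8 (branches; this branch)]
Accessibility: 0R0, 0R1, 0R2, 1R1, 2R2

Satisfiable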